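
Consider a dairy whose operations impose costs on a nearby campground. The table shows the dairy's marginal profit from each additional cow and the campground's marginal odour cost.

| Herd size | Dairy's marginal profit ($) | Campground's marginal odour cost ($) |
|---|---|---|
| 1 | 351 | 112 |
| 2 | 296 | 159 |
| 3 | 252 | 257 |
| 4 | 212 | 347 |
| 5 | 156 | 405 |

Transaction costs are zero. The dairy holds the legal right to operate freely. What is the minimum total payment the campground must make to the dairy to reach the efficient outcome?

$620

Left alone the dairy would choose level 5 (marginal profit stays positive).
Efficient level: k* = 2 (marginal profit ≥ marginal odour cost through 2).
The campground must at least cover the dairy's forgone profit from cutting 5→2: 252 + 212 + 156 = 620.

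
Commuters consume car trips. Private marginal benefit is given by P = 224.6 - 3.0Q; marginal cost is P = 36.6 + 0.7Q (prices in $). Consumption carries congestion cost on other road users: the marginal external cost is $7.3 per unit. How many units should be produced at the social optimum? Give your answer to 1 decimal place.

Social marginal benefit = demand − MEC = 217.3 - 3.0Q.
Set SMB = MC: 217.3 - 3.0Q = 36.6 + 0.7Q → Q* = 48.8378.

Q* = 48.8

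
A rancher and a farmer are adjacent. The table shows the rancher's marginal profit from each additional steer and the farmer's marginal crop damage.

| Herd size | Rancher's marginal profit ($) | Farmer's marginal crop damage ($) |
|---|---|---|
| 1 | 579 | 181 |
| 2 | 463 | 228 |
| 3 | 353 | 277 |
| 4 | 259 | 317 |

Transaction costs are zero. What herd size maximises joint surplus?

3

Bargaining reaches the level where marginal profit last exceeds marginal crop damage.
That holds through level 3 (353 ≥ 277) but not at 4 (259 < 317).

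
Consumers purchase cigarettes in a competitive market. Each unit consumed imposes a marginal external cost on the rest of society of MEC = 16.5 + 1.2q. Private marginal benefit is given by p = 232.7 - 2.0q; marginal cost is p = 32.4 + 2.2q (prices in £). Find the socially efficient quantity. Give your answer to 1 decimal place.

Social marginal benefit = demand − MEC = 216.2 - 3.2q.
Set SMB = MC: 216.2 - 3.2q = 32.4 + 2.2q → q* = 34.0370.

q* = 34.0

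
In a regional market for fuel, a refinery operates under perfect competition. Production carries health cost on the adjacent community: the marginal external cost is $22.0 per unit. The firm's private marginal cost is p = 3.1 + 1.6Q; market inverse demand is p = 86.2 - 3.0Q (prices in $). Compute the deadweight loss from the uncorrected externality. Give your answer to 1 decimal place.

Market equilibrium (private): 3.1 + 1.6Q = 86.2 - 3.0Q → Q_m = 18.0652.
Social marginal cost = private MC + MEC = 25.1 + 1.6Q.
Set SMC = demand: 25.1 + 1.6Q = 86.2 - 3.0Q → Q* = 13.2826.
The loss is the area between SMC and demand from Q* to Q_m; with linear curves that's a triangle of height MEC(Q_m).
DWL = ½ × 4.7826 × 22.0000 = 52.6086.

DWL = $52.6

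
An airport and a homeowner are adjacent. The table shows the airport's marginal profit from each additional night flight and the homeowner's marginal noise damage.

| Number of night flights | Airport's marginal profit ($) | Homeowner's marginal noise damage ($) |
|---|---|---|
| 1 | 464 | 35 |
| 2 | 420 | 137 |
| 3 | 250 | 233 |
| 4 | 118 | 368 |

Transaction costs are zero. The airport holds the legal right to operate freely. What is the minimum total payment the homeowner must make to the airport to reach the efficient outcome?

$118

Left alone the airport would choose level 4 (marginal profit stays positive).
Efficient level: k* = 3 (marginal profit ≥ marginal noise damage through 3).
The homeowner must at least cover the airport's forgone profit from cutting 4→3: 118 = 118.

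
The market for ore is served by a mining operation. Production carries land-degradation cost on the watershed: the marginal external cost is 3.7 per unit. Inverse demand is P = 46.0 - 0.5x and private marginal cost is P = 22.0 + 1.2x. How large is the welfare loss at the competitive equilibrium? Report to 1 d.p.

Market equilibrium (private): 22.0 + 1.2x = 46.0 - 0.5x → x_m = 14.1176.
Social marginal cost = private MC + MEC = 25.7 + 1.2x.
Set SMC = demand: 25.7 + 1.2x = 46.0 - 0.5x → x* = 11.9412.
The welfare-loss triangle has base |x_m − x*| and height MEC(x_m) (the vertical gap between SMC and demand is zero at x* and MEC at x_m).
DWL = ½ × 2.1764 × 3.7000 = 4.0263.

DWL = 4.0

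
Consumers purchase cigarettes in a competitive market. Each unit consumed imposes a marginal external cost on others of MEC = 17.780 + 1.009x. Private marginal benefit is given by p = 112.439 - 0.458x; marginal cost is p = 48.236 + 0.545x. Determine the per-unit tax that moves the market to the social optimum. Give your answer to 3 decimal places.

tax = 41.061 per unit

Social marginal benefit = demand − MEC = 94.659 - 1.467x.
Set SMB = MC: 94.659 - 1.467x = 48.236 + 0.545x → x* = 23.0731.
The Pigouvian tax equals MEC at x*: 17.780 + 1.009×23.0731 = 41.0608.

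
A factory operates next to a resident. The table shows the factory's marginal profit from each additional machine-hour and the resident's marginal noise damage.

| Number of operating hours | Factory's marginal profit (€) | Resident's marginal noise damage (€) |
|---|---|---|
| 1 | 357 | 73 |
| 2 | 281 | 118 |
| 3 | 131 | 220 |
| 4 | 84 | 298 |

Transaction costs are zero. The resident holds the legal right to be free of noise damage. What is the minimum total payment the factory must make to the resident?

Efficient level: marginal profit ≥ marginal noise damage through level 2, so k* = 2.
With the resident holding the right, the factory must at least compensate total damage at k*: 73 + 118 = 191.

€191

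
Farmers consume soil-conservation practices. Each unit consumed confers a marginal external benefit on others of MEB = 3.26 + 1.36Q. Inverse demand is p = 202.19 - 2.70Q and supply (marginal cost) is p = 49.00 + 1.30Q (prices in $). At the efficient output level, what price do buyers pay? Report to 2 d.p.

P = $42.18

Social marginal benefit = demand + MEB = 205.45 - 1.34Q.
Set SMB = MC: 205.45 - 1.34Q = 49.00 + 1.30Q → Q* = 59.2614.
Consumer price on the demand curve at Q*: 202.19 − 2.70×59.2614 = 42.1842.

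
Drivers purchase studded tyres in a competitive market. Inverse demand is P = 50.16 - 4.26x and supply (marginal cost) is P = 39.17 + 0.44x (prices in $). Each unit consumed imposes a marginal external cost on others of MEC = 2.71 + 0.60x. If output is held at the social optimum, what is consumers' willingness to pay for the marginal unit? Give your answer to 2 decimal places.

P = $43.50

Social marginal benefit = demand − MEC = 47.45 - 4.86x.
Set SMB = MC: 47.45 - 4.86x = 39.17 + 0.44x → x* = 1.5623.
Consumer price on the demand curve at x*: 50.16 − 4.26×1.5623 = 43.5046.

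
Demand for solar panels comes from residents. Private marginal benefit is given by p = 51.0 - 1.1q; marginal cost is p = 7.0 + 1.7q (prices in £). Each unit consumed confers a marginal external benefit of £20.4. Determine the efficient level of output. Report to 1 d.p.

Social marginal benefit = demand + MEB = 71.4 - 1.1q.
Set SMB = MC: 71.4 - 1.1q = 7.0 + 1.7q → q* = 23.0000.

q* = 23.0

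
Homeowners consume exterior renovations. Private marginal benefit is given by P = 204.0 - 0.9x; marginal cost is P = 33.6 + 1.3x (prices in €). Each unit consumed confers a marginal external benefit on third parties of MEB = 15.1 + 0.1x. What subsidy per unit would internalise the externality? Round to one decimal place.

subsidy = €23.9 per unit

Social marginal benefit = demand + MEB = 219.1 - 0.8x.
Set SMB = MC: 219.1 - 0.8x = 33.6 + 1.3x → x* = 88.3333.
The Pigouvian subsidy equals MEB at x*: 15.1 + 0.1×88.3333 = 23.9333.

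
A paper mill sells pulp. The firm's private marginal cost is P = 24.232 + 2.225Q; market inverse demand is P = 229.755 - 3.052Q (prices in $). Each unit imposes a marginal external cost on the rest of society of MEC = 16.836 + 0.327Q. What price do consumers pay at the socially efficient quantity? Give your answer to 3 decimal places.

P = $126.994

Social marginal cost = private MC + MEC = 41.068 + 2.552Q.
Set SMC = demand: 41.068 + 2.552Q = 229.755 - 3.052Q → Q* = 33.6701.
Consumer price on the demand curve at Q*: 229.755 − 3.052×33.6701 = 126.9939.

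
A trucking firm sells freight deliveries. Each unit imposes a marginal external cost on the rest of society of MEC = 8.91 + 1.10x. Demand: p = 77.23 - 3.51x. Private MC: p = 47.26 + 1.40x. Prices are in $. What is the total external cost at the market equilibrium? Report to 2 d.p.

Market equilibrium (private): 47.26 + 1.40x = 77.23 - 3.51x → x_m = 6.1039.
Total external cost = ∫₀^{x_m} (8.91 + 1.10x) dx = 8.91×6.1039 + ½×1.10×6.1039² = 74.8774.

$74.88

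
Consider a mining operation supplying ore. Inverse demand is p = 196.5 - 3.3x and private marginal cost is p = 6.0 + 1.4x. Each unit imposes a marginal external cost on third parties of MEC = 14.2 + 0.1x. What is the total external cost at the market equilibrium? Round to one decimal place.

657.7

Market equilibrium (private): 6.0 + 1.4x = 196.5 - 3.3x → x_m = 40.5319.
Total external cost = ∫₀^{x_m} (14.2 + 0.1x) dx = 14.2×40.5319 + ½×0.1×40.5319² = 657.6947.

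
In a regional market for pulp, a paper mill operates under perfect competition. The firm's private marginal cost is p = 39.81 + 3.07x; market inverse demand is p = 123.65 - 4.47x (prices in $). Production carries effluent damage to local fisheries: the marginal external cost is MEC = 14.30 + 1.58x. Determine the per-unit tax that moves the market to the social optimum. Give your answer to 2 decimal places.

tax = $26.35 per unit

Social marginal cost = private MC + MEC = 54.11 + 4.65x.
Set SMC = demand: 54.11 + 4.65x = 123.65 - 4.47x → x* = 7.6250.
The Pigouvian tax equals MEC at x*: 14.30 + 1.58×7.6250 = 26.3475.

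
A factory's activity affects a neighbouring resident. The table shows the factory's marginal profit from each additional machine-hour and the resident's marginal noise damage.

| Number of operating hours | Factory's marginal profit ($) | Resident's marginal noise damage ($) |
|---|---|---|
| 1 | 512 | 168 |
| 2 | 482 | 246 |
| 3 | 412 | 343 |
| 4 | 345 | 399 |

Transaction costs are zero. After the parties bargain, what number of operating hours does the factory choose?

Bargaining reaches the level where marginal profit last exceeds marginal noise damage.
That holds through level 3 (412 ≥ 343) but not at 4 (345 < 399).

3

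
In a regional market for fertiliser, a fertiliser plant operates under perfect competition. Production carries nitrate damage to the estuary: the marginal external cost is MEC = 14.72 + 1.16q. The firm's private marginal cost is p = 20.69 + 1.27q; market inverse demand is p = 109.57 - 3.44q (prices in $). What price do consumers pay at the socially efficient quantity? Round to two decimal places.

P = $66.11

Social marginal cost = private MC + MEC = 35.41 + 2.43q.
Set SMC = demand: 35.41 + 2.43q = 109.57 - 3.44q → q* = 12.6337.
Consumer price on the demand curve at q*: 109.57 − 3.44×12.6337 = 66.1101.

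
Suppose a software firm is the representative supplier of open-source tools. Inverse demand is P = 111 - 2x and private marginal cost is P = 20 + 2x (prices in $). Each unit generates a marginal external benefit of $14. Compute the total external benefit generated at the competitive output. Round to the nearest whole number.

$319

Market equilibrium (private): 20 + 2x = 111 - 2x → x_m = 22.7500.
Total external benefit = MEB × x_m = 14 × 22.7500 = 318.5000.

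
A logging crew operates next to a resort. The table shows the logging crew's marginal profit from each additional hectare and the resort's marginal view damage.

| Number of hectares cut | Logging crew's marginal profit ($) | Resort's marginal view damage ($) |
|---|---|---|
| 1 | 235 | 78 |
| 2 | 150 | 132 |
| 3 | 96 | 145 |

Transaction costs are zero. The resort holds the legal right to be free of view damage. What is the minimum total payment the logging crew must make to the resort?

$210

Efficient level: marginal profit ≥ marginal view damage through level 2, so k* = 2.
With the resort holding the right, the logging crew must at least compensate total damage at k*: 78 + 132 = 210.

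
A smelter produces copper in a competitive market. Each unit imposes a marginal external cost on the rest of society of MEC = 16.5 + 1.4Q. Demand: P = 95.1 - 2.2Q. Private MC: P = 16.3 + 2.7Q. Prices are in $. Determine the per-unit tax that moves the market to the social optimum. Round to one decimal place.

tax = $30.3 per unit

Social marginal cost = private MC + MEC = 32.8 + 4.1Q.
Set SMC = demand: 32.8 + 4.1Q = 95.1 - 2.2Q → Q* = 9.8889.
The Pigouvian tax equals MEC at Q*: 16.5 + 1.4×9.8889 = 30.3445.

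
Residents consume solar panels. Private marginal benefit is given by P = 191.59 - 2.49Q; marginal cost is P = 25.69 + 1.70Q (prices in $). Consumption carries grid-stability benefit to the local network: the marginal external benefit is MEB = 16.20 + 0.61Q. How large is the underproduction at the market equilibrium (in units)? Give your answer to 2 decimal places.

Market equilibrium (private): 25.69 + 1.70Q = 191.59 - 2.49Q → Q_m = 39.5943.
Social marginal benefit = demand + MEB = 207.79 - 1.88Q.
Set SMB = MC: 207.79 - 1.88Q = 25.69 + 1.70Q → Q* = 50.8659.
Gap = |39.5943 − 50.8659| = 11.2716.

11.27 units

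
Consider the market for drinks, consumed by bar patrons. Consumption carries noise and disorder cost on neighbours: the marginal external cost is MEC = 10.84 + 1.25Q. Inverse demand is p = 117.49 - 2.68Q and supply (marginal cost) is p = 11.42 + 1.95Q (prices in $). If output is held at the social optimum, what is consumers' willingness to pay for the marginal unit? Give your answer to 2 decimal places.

Social marginal benefit = demand − MEC = 106.65 - 3.93Q.
Set SMB = MC: 106.65 - 3.93Q = 11.42 + 1.95Q → Q* = 16.1956.
Consumer price on the demand curve at Q*: 117.49 − 2.68×16.1956 = 74.0858.

P = $74.09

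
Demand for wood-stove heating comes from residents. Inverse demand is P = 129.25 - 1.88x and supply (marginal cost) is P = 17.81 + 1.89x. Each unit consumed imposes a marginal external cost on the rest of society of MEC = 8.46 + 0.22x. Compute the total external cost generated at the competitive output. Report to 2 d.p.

Market equilibrium (private): 17.81 + 1.89x = 129.25 - 1.88x → x_m = 29.5597.
Total external cost = ∫₀^{x_m} (8.46 + 0.22x) dx = 8.46×29.5597 + ½×0.22×29.5597² = 346.1904.

346.19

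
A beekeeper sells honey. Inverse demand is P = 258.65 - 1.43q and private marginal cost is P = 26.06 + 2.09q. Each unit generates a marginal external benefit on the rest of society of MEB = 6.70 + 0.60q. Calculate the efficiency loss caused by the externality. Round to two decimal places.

DWL = 367.80

Market equilibrium (private): 26.06 + 2.09q = 258.65 - 1.43q → q_m = 66.0767.
Social marginal cost = private MC − MEB = 19.36 + 1.49q.
Set SMC = demand: 19.36 + 1.49q = 258.65 - 1.43q → q* = 81.9486.
The loss is the area between SMC and demand from q* to q_m; with linear curves that's a triangle of height MEB(q_m).
DWL = ½ × 15.8719 × 46.3460 = 367.7995.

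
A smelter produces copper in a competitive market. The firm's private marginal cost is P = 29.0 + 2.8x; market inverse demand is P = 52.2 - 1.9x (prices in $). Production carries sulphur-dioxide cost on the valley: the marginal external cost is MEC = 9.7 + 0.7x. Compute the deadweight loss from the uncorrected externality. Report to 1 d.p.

Market equilibrium (private): 29.0 + 2.8x = 52.2 - 1.9x → x_m = 4.9362.
Social marginal cost = private MC + MEC = 38.7 + 3.5x.
Set SMC = demand: 38.7 + 3.5x = 52.2 - 1.9x → x* = 2.5000.
The welfare-loss triangle has base |x_m − x*| and height MEC(x_m) (the vertical gap between SMC and demand is zero at x* and MEC at x_m).
DWL = ½ × 2.4362 × 13.1553 = 16.0245.

DWL = $16.0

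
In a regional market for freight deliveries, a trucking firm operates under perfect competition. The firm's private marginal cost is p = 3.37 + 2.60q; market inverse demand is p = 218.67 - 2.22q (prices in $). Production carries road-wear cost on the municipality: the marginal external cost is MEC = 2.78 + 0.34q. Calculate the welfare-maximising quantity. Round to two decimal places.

Social marginal cost = private MC + MEC = 6.15 + 2.94q.
Set SMC = demand: 6.15 + 2.94q = 218.67 - 2.22q → q* = 41.1860.

q* = 41.19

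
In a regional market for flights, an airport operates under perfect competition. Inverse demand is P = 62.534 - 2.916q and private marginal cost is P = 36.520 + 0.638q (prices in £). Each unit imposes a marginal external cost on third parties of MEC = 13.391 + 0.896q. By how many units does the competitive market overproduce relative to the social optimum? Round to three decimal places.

4.483 units

Market equilibrium (private): 36.520 + 0.638q = 62.534 - 2.916q → q_m = 7.3196.
Social marginal cost = private MC + MEC = 49.911 + 1.534q.
Set SMC = demand: 49.911 + 1.534q = 62.534 - 2.916q → q* = 2.8366.
Gap = |7.3196 − 2.8366| = 4.4830.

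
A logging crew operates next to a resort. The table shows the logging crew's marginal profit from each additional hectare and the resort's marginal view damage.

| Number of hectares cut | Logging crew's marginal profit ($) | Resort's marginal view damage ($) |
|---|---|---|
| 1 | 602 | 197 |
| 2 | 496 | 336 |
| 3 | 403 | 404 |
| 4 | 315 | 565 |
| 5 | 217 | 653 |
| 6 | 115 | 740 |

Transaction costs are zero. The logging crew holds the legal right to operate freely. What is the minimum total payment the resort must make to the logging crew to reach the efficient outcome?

$1050

Left alone the logging crew would choose level 6 (marginal profit stays positive).
Efficient level: k* = 2 (marginal profit ≥ marginal view damage through 2).
The resort must at least cover the logging crew's forgone profit from cutting 6→2: 403 + 315 + 217 + 115 = 1050.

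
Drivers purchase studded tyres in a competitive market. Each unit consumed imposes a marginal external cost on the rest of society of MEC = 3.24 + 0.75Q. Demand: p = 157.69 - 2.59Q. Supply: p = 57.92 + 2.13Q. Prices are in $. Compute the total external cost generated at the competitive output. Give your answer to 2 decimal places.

Market equilibrium (private): 57.92 + 2.13Q = 157.69 - 2.59Q → Q_m = 21.1377.
Total external cost = ∫₀^{Q_m} (3.24 + 0.75Q) dQ = 3.24×21.1377 + ½×0.75×21.1377² = 236.0370.

$236.04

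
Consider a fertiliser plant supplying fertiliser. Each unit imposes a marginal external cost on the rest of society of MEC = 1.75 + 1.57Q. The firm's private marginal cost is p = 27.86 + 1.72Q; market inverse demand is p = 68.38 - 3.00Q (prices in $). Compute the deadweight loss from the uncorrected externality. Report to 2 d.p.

Market equilibrium (private): 27.86 + 1.72Q = 68.38 - 3.00Q → Q_m = 8.5847.
Social marginal cost = private MC + MEC = 29.61 + 3.29Q.
Set SMC = demand: 29.61 + 3.29Q = 68.38 - 3.00Q → Q* = 6.1638.
The loss is the area between SMC and demand from Q* to Q_m; with linear curves that's a triangle of height MEC(Q_m).
DWL = ½ × 2.4209 × 15.2281 = 18.4329.

DWL = $18.43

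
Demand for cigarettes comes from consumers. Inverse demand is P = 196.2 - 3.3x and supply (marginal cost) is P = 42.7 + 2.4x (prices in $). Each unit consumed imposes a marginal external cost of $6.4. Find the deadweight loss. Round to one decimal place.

DWL = $3.6

Market equilibrium (private): 42.7 + 2.4x = 196.2 - 3.3x → x_m = 26.9298.
Social marginal benefit = demand − MEC = 189.8 - 3.3x.
Set SMB = MC: 189.8 - 3.3x = 42.7 + 2.4x → x* = 25.8070.
The welfare-loss triangle has base |x_m − x*| and height MEC(x_m) (the vertical gap between SMB and MC is zero at x* and MEC at x_m).
DWL = ½ × 1.1228 × 6.4000 = 3.5930.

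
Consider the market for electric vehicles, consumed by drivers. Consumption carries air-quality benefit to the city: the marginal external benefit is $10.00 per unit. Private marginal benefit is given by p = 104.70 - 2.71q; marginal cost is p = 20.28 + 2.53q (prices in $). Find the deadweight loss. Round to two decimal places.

DWL = $9.54

Market equilibrium (private): 20.28 + 2.53q = 104.70 - 2.71q → q_m = 16.1107.
Social marginal benefit = demand + MEB = 114.70 - 2.71q.
Set SMB = MC: 114.70 - 2.71q = 20.28 + 2.53q → q* = 18.0191.
Between q* and q_m the wedge SMB − MC runs linearly from 0 to MEB(q_m), so the loss is a triangle.
DWL = ½ × 1.9084 × 10.0000 = 9.5420.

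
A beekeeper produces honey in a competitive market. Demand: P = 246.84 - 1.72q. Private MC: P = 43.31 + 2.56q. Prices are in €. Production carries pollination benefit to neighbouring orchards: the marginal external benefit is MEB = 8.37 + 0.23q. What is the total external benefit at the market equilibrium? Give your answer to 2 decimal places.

Market equilibrium (private): 43.31 + 2.56q = 246.84 - 1.72q → q_m = 47.5537.
Total external benefit = ∫₀^{q_m} (8.37 + 0.23q) dq = 8.37×47.5537 + ½×0.23×47.5537² = 658.0802.

€658.08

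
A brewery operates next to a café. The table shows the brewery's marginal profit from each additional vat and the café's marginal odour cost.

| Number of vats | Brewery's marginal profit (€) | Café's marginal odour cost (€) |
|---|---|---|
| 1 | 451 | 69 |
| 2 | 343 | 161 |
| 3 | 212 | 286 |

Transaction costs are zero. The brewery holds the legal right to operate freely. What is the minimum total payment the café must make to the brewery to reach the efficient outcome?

Left alone the brewery would choose level 3 (marginal profit stays positive).
Efficient level: k* = 2 (marginal profit ≥ marginal odour cost through 2).
The café must at least cover the brewery's forgone profit from cutting 3→2: 212 = 212.

€212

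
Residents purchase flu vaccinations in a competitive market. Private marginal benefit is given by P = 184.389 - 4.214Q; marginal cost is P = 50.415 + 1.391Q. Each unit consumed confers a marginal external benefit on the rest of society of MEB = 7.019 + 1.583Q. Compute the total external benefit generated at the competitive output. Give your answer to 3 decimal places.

619.983

Market equilibrium (private): 50.415 + 1.391Q = 184.389 - 4.214Q → Q_m = 23.9026.
Total external benefit = ∫₀^{Q_m} (7.019 + 1.583Q) dQ = 7.019×23.9026 + ½×1.583×23.9026² = 619.9834.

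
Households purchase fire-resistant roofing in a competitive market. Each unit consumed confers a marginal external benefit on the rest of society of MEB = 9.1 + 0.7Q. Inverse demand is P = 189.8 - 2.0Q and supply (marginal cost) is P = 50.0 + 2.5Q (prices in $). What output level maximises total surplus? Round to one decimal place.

Q* = 39.2

Social marginal benefit = demand + MEB = 198.9 - 1.3Q.
Set SMB = MC: 198.9 - 1.3Q = 50.0 + 2.5Q → Q* = 39.1842.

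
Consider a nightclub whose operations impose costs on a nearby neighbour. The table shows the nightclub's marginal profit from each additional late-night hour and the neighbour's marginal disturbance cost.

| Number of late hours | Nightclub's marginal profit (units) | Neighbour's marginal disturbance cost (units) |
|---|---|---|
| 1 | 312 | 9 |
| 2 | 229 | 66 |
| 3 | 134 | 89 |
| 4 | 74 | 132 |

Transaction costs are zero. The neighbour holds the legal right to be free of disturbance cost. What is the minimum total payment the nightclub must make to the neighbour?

Efficient level: marginal profit ≥ marginal disturbance cost through level 3, so k* = 3.
With the neighbour holding the right, the nightclub must at least compensate total damage at k*: 9 + 66 + 89 = 164.

164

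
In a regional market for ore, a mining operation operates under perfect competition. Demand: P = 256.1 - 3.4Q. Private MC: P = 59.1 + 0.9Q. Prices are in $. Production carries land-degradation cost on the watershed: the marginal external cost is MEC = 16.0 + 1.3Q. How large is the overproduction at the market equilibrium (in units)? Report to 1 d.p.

13.5 units

Market equilibrium (private): 59.1 + 0.9Q = 256.1 - 3.4Q → Q_m = 45.8140.
Social marginal cost = private MC + MEC = 75.1 + 2.2Q.
Set SMC = demand: 75.1 + 2.2Q = 256.1 - 3.4Q → Q* = 32.3214.
Gap = |45.8140 − 32.3214| = 13.4926.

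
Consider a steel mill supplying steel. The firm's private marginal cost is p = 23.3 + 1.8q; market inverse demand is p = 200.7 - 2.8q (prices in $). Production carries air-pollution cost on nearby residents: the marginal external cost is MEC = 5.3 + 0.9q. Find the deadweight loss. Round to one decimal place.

DWL = $145.5

Market equilibrium (private): 23.3 + 1.8q = 200.7 - 2.8q → q_m = 38.5652.
Social marginal cost = private MC + MEC = 28.6 + 2.7q.
Set SMC = demand: 28.6 + 2.7q = 200.7 - 2.8q → q* = 31.2909.
Height of the DWL triangle at q_m is SMC(q_m) − demand(q_m) = MEC(q_m) = 40.0087.
DWL = ½ × 7.2743 × 40.0087 = 145.5176.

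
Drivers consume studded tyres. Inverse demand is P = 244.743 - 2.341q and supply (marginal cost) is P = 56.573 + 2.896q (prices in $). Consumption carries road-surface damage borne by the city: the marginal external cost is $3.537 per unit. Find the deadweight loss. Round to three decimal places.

Market equilibrium (private): 56.573 + 2.896q = 244.743 - 2.341q → q_m = 35.9309.
Social marginal benefit = demand − MEC = 241.206 - 2.341q.
Set SMB = MC: 241.206 - 2.341q = 56.573 + 2.896q → q* = 35.2555.
Between q* and q_m the wedge MC − SMB runs linearly from 0 to MEC(q_m), so the loss is a triangle.
DWL = ½ × 0.6754 × 3.5370 = 1.1944.

DWL = $1.194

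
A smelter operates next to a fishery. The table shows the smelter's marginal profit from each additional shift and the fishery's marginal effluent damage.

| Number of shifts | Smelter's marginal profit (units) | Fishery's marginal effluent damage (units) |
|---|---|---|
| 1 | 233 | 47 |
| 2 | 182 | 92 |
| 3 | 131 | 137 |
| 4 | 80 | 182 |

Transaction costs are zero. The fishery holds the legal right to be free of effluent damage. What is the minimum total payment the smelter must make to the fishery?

139

Efficient level: marginal profit ≥ marginal effluent damage through level 2, so k* = 2.
With the fishery holding the right, the smelter must at least compensate total damage at k*: 47 + 92 = 139.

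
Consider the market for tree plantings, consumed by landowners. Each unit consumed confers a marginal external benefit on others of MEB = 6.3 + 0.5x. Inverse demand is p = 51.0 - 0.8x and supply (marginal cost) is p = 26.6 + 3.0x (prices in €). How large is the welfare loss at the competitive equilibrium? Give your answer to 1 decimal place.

DWL = €13.7

Market equilibrium (private): 26.6 + 3.0x = 51.0 - 0.8x → x_m = 6.4211.
Social marginal benefit = demand + MEB = 57.3 - 0.3x.
Set SMB = MC: 57.3 - 0.3x = 26.6 + 3.0x → x* = 9.3030.
Between x* and x_m the wedge SMB − MC runs linearly from 0 to MEB(x_m), so the loss is a triangle.
DWL = ½ × 2.8819 × 9.5105 = 13.7042.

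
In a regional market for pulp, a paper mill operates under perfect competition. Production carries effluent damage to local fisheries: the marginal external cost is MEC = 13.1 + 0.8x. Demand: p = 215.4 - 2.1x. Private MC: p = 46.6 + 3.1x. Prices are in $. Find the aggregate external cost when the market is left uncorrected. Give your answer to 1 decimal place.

Market equilibrium (private): 46.6 + 3.1x = 215.4 - 2.1x → x_m = 32.4615.
Total external cost = ∫₀^{x_m} (13.1 + 0.8x) dx = 13.1×32.4615 + ½×0.8×32.4615² = 846.7452.

$846.7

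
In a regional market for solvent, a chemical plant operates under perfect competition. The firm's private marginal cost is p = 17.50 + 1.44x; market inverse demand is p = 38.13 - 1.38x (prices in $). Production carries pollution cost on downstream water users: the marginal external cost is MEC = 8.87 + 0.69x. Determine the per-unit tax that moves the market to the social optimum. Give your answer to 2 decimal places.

tax = $11.18 per unit

Social marginal cost = private MC + MEC = 26.37 + 2.13x.
Set SMC = demand: 26.37 + 2.13x = 38.13 - 1.38x → x* = 3.3504.
The Pigouvian tax equals MEC at x*: 8.87 + 0.69×3.3504 = 11.1818.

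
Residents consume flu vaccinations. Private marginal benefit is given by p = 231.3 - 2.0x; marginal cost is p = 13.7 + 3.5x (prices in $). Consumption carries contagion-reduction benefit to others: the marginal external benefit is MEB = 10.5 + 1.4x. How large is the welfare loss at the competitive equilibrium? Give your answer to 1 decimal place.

Market equilibrium (private): 13.7 + 3.5x = 231.3 - 2.0x → x_m = 39.5636.
Social marginal benefit = demand + MEB = 241.8 - 0.6x.
Set SMB = MC: 241.8 - 0.6x = 13.7 + 3.5x → x* = 55.6341.
Height of the DWL triangle at x_m is SMB(x_m) − MC(x_m) = MEB(x_m) = 65.8891.
DWL = ½ × 16.0705 × 65.8891 = 529.4354.

DWL = $529.4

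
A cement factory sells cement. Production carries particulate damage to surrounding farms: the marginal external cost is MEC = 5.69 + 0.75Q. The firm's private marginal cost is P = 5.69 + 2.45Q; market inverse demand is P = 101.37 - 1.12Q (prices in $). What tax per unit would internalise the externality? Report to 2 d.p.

Social marginal cost = private MC + MEC = 11.38 + 3.20Q.
Set SMC = demand: 11.38 + 3.20Q = 101.37 - 1.12Q → Q* = 20.8310.
The Pigouvian tax equals MEC at Q*: 5.69 + 0.75×20.8310 = 21.3133.

tax = $21.31 per unit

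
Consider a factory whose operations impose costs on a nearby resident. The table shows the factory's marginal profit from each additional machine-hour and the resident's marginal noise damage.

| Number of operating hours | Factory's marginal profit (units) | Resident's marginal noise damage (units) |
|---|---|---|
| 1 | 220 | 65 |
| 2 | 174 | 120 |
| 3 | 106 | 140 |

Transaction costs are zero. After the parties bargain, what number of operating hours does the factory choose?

Bargaining reaches the level where marginal profit last exceeds marginal noise damage.
That holds through level 2 (174 ≥ 120) but not at 3 (106 < 140).

2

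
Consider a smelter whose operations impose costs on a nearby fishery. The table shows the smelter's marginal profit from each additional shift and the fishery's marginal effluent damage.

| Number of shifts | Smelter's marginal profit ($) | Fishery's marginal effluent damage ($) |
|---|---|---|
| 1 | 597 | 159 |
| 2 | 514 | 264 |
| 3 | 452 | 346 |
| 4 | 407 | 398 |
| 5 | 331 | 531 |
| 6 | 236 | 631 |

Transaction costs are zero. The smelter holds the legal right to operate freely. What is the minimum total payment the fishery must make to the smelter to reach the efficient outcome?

$567

Left alone the smelter would choose level 6 (marginal profit stays positive).
Efficient level: k* = 4 (marginal profit ≥ marginal effluent damage through 4).
The fishery must at least cover the smelter's forgone profit from cutting 6→4: 331 + 236 = 567.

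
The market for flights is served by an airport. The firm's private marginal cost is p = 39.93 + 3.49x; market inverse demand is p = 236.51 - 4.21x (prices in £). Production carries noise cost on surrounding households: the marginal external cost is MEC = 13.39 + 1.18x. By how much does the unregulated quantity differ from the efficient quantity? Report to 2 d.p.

4.90 units

Market equilibrium (private): 39.93 + 3.49x = 236.51 - 4.21x → x_m = 25.5299.
Social marginal cost = private MC + MEC = 53.32 + 4.67x.
Set SMC = demand: 53.32 + 4.67x = 236.51 - 4.21x → x* = 20.6295.
Gap = |25.5299 − 20.6295| = 4.9004.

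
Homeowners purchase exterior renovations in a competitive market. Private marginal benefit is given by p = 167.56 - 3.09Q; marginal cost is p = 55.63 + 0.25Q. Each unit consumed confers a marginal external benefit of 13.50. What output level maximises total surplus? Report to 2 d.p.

Q* = 37.55

Social marginal benefit = demand + MEB = 181.06 - 3.09Q.
Set SMB = MC: 181.06 - 3.09Q = 55.63 + 0.25Q → Q* = 37.5539.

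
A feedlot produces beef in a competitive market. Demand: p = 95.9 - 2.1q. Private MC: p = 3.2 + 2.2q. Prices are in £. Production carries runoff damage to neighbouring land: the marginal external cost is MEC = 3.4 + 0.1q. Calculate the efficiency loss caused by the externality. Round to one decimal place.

DWL = £3.5

Market equilibrium (private): 3.2 + 2.2q = 95.9 - 2.1q → q_m = 21.5581.
Social marginal cost = private MC + MEC = 6.6 + 2.3q.
Set SMC = demand: 6.6 + 2.3q = 95.9 - 2.1q → q* = 20.2955.
Height of the DWL triangle at q_m is SMC(q_m) − demand(q_m) = MEC(q_m) = 5.5558.
DWL = ½ × 1.2626 × 5.5558 = 3.5074.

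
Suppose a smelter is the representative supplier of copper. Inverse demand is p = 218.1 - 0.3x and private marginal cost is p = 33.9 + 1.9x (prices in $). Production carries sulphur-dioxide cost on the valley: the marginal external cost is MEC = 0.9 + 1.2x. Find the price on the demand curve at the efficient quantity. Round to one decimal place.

Social marginal cost = private MC + MEC = 34.8 + 3.1x.
Set SMC = demand: 34.8 + 3.1x = 218.1 - 0.3x → x* = 53.9118.
Consumer price on the demand curve at x*: 218.1 − 0.3×53.9118 = 201.9265.

P = $201.9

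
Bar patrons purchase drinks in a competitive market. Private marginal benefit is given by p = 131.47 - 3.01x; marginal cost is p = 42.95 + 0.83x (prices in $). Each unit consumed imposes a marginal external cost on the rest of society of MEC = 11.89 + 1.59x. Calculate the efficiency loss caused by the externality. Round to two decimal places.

DWL = $216.98

Market equilibrium (private): 42.95 + 0.83x = 131.47 - 3.01x → x_m = 23.0521.
Social marginal benefit = demand − MEC = 119.58 - 4.60x.
Set SMB = MC: 119.58 - 4.60x = 42.95 + 0.83x → x* = 14.1123.
The loss is the area between SMB and MC from x* to x_m; with linear curves that's a triangle of height MEC(x_m).
DWL = ½ × 8.9398 × 48.5428 = 216.9815.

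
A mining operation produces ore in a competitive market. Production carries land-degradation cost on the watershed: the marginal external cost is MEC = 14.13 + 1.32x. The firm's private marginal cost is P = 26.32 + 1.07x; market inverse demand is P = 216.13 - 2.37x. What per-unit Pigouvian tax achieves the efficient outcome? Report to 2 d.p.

Social marginal cost = private MC + MEC = 40.45 + 2.39x.
Set SMC = demand: 40.45 + 2.39x = 216.13 - 2.37x → x* = 36.9076.
The Pigouvian tax equals MEC at x*: 14.13 + 1.32×36.9076 = 62.8480.

tax = 62.85 per unit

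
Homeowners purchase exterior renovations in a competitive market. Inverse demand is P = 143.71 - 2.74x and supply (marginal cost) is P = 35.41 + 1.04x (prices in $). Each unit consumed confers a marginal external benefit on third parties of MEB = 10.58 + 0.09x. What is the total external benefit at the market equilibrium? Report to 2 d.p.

Market equilibrium (private): 35.41 + 1.04x = 143.71 - 2.74x → x_m = 28.6508.
Total external benefit = ∫₀^{x_m} (10.58 + 0.09x) dx = 10.58×28.6508 + ½×0.09×28.6508² = 340.0645.

$340.06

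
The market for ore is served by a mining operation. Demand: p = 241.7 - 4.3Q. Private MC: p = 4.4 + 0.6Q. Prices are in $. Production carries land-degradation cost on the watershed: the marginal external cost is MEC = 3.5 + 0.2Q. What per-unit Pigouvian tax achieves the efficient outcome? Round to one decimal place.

Social marginal cost = private MC + MEC = 7.9 + 0.8Q.
Set SMC = demand: 7.9 + 0.8Q = 241.7 - 4.3Q → Q* = 45.8431.
The Pigouvian tax equals MEC at Q*: 3.5 + 0.2×45.8431 = 12.6686.

tax = $12.7 per unit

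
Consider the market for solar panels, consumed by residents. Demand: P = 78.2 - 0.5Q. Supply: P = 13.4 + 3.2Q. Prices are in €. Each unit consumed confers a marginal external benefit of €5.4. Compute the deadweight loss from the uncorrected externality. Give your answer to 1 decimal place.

DWL = €3.9

Market equilibrium (private): 13.4 + 3.2Q = 78.2 - 0.5Q → Q_m = 17.5135.
Social marginal benefit = demand + MEB = 83.6 - 0.5Q.
Set SMB = MC: 83.6 - 0.5Q = 13.4 + 3.2Q → Q* = 18.9730.
Between Q* and Q_m the wedge SMB − MC runs linearly from 0 to MEB(Q_m), so the loss is a triangle.
DWL = ½ × 1.4595 × 5.4000 = 3.9407.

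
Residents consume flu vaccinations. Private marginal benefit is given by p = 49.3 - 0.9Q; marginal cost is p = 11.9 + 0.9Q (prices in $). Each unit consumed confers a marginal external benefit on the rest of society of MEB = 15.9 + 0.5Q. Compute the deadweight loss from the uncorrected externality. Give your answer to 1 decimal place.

Market equilibrium (private): 11.9 + 0.9Q = 49.3 - 0.9Q → Q_m = 20.7778.
Social marginal benefit = demand + MEB = 65.2 - 0.4Q.
Set SMB = MC: 65.2 - 0.4Q = 11.9 + 0.9Q → Q* = 41.0000.
The loss is the area between SMB and MC from Q* to Q_m; with linear curves that's a triangle of height MEB(Q_m).
DWL = ½ × 20.2222 × 26.2889 = 265.8097.

DWL = $265.8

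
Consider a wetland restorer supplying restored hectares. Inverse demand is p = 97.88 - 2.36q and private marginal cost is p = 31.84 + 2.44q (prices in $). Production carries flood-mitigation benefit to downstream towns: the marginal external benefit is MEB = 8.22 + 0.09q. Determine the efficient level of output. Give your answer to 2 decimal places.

q* = 15.77

Social marginal cost = private MC − MEB = 23.62 + 2.35q.
Set SMC = demand: 23.62 + 2.35q = 97.88 - 2.36q → q* = 15.7665.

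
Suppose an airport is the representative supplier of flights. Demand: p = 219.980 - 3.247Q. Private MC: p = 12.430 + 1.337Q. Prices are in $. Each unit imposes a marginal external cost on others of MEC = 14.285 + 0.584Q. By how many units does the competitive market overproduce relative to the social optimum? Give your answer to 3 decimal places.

7.881 units

Market equilibrium (private): 12.430 + 1.337Q = 219.980 - 3.247Q → Q_m = 45.2771.
Social marginal cost = private MC + MEC = 26.715 + 1.921Q.
Set SMC = demand: 26.715 + 1.921Q = 219.980 - 3.247Q → Q* = 37.3965.
Gap = |45.2771 − 37.3965| = 7.8806.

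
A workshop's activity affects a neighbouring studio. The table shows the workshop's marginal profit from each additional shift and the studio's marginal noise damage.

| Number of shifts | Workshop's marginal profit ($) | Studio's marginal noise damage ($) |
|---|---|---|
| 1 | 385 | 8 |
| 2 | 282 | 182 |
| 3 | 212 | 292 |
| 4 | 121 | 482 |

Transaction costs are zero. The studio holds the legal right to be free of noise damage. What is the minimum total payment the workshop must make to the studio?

$190

Efficient level: marginal profit ≥ marginal noise damage through level 2, so k* = 2.
With the studio holding the right, the workshop must at least compensate total damage at k*: 8 + 182 = 190.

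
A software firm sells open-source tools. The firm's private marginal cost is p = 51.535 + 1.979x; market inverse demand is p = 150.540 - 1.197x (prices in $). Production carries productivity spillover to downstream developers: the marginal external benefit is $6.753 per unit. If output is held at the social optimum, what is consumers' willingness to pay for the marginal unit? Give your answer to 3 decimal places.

Social marginal cost = private MC − MEB = 44.782 + 1.979x.
Set SMC = demand: 44.782 + 1.979x = 150.540 - 1.197x → x* = 33.2991.
Consumer price on the demand curve at x*: 150.540 − 1.197×33.2991 = 110.6810.

P = $110.681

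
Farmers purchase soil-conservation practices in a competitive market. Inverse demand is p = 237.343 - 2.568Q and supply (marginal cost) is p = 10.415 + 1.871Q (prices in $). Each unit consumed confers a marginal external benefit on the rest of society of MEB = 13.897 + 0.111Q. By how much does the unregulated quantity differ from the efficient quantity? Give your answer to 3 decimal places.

Market equilibrium (private): 10.415 + 1.871Q = 237.343 - 2.568Q → Q_m = 51.1214.
Social marginal benefit = demand + MEB = 251.240 - 2.457Q.
Set SMB = MC: 251.240 - 2.457Q = 10.415 + 1.871Q → Q* = 55.6435.
Gap = |51.1214 − 55.6435| = 4.5221.

4.522 units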